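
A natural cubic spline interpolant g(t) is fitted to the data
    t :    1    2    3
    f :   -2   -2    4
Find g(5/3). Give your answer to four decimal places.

-2.5556

Let σ_i = g''(x_i). Step sizes h_i = 1, 1; slopes of the chords Δ_i = (y_(i+1) - y_i)/h_i = 0, 6.
  1·σ_0 + 4·σ_1 + 1·σ_2 = 6(Δ_1 - Δ_0) = 36
Natural end conditions: σ_0 = σ_2 = 0.
Solving: σ_0 = 0, σ_1 = 9, σ_2 = 0.
On [1, 2], g(t) = -2 - 3/2·(t - 1) + 0·(t - 1)² + 3/2·(t - 1)³.
With (t - 1) = 2/3: g(5/3) = -23/9.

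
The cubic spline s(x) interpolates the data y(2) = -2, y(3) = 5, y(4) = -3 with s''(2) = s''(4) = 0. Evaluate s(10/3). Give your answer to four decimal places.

3.7222

With M_i denoting the second derivative at x_i, h_i = 1, 1, and Δ_i = (y_(i+1) − y_i)/h_i = 7, -8:
  1·M_0 + 4·M_1 + 1·M_2 = 6(Δ_1 - Δ_0) = -90
Natural end conditions: M_0 = M_2 = 0.
Hence M_0 = 0, M_1 = -45/2, M_2 = 0.
On [3, 4], s(x) = 5 - 1/2·(x - 3) - 45/4·(x - 3)² + 15/4·(x - 3)³.
With (x - 3) = 1/3: s(10/3) = 67/18.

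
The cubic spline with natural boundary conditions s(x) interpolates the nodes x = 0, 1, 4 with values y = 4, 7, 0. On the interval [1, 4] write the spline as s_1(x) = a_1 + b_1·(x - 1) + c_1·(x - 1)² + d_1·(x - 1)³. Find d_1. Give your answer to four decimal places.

0.2222

Let σ_i = s''(x_i). Step sizes h_i = 1, 3; slopes of the chords Δ_i = (y_(i+1) - y_i)/h_i = 3, -7/3.
  1·σ_0 + 8·σ_1 + 3·σ_2 = 6(Δ_1 - Δ_0) = -32
Natural end conditions: σ_0 = σ_2 = 0.
Solving the tridiagonal system: σ_0 = 0, σ_1 = -4, σ_2 = 0.
On [1, 4], with s_1(x) = a_1 + b_1·(x - 1) + c_1·(x - 1)² + d_1·(x - 1)³: c_1 = σ_1/2 = -2, d_1 = (σ_2 - σ_1)/(6h_1) = 2/9, b_1 = Δ_1 - h_1(2σ_1 + σ_2)/6 = 5/3.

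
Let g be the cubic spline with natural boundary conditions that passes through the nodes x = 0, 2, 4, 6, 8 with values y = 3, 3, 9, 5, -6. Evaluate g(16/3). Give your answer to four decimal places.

Put m_i = g'' at the i-th knot. Here h = (2, 2, 2, 2) and Δ = (0, 3, -2, -11/2), so the interior equations h_(i-1)·m_(i-1) + 2(h_(i-1)+h_i)·m_i + h_i·m_(i+1) = 6(Δ_i − Δ_(i-1)) read
  2·m_0 + 8·m_1 + 2·m_2 = 6(Δ_1 - Δ_0) = 18
  2·m_1 + 8·m_2 + 2·m_3 = 6(Δ_2 - Δ_1) = -30
  2·m_2 + 8·m_3 + 2·m_4 = 6(Δ_3 - Δ_2) = -21
Natural end conditions: m_0 = m_4 = 0.
Solving the tridiagonal system: m_0 = 0, m_1 = 369/112, m_2 = -117/28, m_3 = -177/112, m_4 = 0.
On [4, 6], g(x) = 9 + 21/16·(x - 4) - 117/56·(x - 4)² + 97/448·(x - 4)³.
With (x - 4) = 4/3: g(16/3) = 5707/756.

7.5489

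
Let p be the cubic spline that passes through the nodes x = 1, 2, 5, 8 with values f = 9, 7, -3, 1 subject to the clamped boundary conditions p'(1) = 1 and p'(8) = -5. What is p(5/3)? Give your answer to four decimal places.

8.1804

Write M_i for p''(x_i). With h_i = 1, 3, 3 and divided differences Δ_i = -2, -10/3, 4/3, the continuity of p' gives the tridiagonal system
  1·M_0 + 8·M_1 + 3·M_2 = 6(Δ_1 - Δ_0) = -8
  3·M_1 + 12·M_2 + 3·M_3 = 6(Δ_2 - Δ_1) = 28
Clamped end conditions give two more equations: 2h_0·M_0 + h_0·M_1 = 6(Δ_0 - p'(1)) = -18 and h_2·M_2 + 2h_2·M_3 = 6(p'(8) - Δ_2) = -38.
Forward elimination and back-substitution give M_0 = -250/31, M_1 = -58/31, M_2 = 466/93, M_3 = -274/31.
On [1, 2], p(x) = 9 + 1·(x - 1) - 125/31·(x - 1)² + 32/31·(x - 1)³.
With (x - 1) = 2/3: p(5/3) = 6847/837.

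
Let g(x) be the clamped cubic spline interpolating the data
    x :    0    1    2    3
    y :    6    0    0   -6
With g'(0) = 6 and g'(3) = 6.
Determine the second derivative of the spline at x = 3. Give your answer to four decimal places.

With m_i denoting the second derivative at x_i, h_i = 1, 1, 1, and Δ_i = (y_(i+1) − y_i)/h_i = -6, 0, -6:
  1·m_0 + 4·m_1 + 1·m_2 = 6(Δ_1 - Δ_0) = 36
  1·m_1 + 4·m_2 + 1·m_3 = 6(Δ_2 - Δ_1) = -36
Clamped end conditions give two more equations: 2h_0·m_0 + h_0·m_1 = 6(Δ_0 - g'(0)) = -72 and h_2·m_2 + 2h_2·m_3 = 6(g'(3) - Δ_2) = 72.
Solving the tridiagonal system: m_0 = -252/5, m_1 = 144/5, m_2 = -144/5, m_3 = 252/5.

50.4000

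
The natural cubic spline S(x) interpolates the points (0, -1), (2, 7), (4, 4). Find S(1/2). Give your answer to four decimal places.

Put σ_i = S'' at the i-th knot. Here h = (2, 2) and Δ = (4, -3/2), so the interior equations h_(i-1)·σ_(i-1) + 2(h_(i-1)+h_i)·σ_i + h_i·σ_(i+1) = 6(Δ_i − Δ_(i-1)) read
  2·σ_0 + 8·σ_1 + 2·σ_2 = 6(Δ_1 - Δ_0) = -33
Natural end conditions: σ_0 = σ_2 = 0.
Solving: σ_0 = 0, σ_1 = -33/8, σ_2 = 0.
On [0, 2], S(x) = -1 + 43/8·x + 0·x² - 11/32·x³.
With x = 1/2: S(1/2) = 421/256.

1.6445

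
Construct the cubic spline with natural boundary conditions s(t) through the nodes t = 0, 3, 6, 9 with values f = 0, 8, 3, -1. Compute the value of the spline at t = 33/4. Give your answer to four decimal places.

With σ_i denoting the second derivative at x_i, h_i = 3, 3, 3, and Δ_i = (y_(i+1) − y_i)/h_i = 8/3, -5/3, -4/3:
  3·σ_0 + 12·σ_1 + 3·σ_2 = 6(Δ_1 - Δ_0) = -26
  3·σ_1 + 12·σ_2 + 3·σ_3 = 6(Δ_2 - Δ_1) = 2
Natural end conditions: σ_0 = σ_3 = 0.
Forward elimination and back-substitution give σ_0 = 0, σ_1 = -106/45, σ_2 = 34/45, σ_3 = 0.
On [6, 9], s(t) = 3 - 94/45·(t - 6) + 17/45·(t - 6)² - 17/405·(t - 6)³.
With (t - 6) = 9/4: s(33/4) = -17/64.

-0.2656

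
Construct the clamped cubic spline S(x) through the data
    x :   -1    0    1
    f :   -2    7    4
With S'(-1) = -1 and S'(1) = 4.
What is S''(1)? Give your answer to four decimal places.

Write M_i for S''(x_i). With h_i = 1, 1 and divided differences Δ_i = 9, -3, the continuity of S' gives the tridiagonal system
  1·M_0 + 4·M_1 + 1·M_2 = 6(Δ_1 - Δ_0) = -72
Clamped end conditions give two more equations: 2h_0·M_0 + h_0·M_1 = 6(Δ_0 - S'(-1)) = 60 and h_1·M_1 + 2h_1·M_2 = 6(S'(1) - Δ_1) = 42.
Hence M_0 = 101/2, M_1 = -41, M_2 = 83/2.

41.5000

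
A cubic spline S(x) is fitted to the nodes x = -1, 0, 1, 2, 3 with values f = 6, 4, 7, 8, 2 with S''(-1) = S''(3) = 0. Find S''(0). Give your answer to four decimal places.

Write m_i for S''(x_i). With h_i = 1, 1, 1, 1 and divided differences Δ_i = -2, 3, 1, -6, the continuity of S' gives the tridiagonal system
  1·m_0 + 4·m_1 + 1·m_2 = 6(Δ_1 - Δ_0) = 30
  1·m_1 + 4·m_2 + 1·m_3 = 6(Δ_2 - Δ_1) = -12
  1·m_2 + 4·m_3 + 1·m_4 = 6(Δ_3 - Δ_2) = -42
Natural end conditions: m_0 = m_4 = 0.
Solving: m_0 = 0, m_1 = 57/7, m_2 = -18/7, m_3 = -69/7, m_4 = 0.

8.1429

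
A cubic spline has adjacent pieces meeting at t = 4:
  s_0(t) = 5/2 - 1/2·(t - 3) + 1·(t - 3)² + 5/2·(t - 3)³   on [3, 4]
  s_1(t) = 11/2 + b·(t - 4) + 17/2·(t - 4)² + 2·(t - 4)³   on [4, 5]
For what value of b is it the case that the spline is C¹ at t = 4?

9

s_0'(t) = -1/2 + 2·(t - 3) + 15/2·(t - 3)², so s_0'(4) = 9. On the right, s_1'(4) = b, so b = 9.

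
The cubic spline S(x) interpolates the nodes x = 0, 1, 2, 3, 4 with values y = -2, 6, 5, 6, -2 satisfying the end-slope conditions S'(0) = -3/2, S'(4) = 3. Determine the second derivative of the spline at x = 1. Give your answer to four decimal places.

With σ_i denoting the second derivative at x_i, h_i = 1, 1, 1, 1, and Δ_i = (y_(i+1) − y_i)/h_i = 8, -1, 1, -8:
  1·σ_0 + 4·σ_1 + 1·σ_2 = 6(Δ_1 - Δ_0) = -54
  1·σ_1 + 4·σ_2 + 1·σ_3 = 6(Δ_2 - Δ_1) = 12
  1·σ_2 + 4·σ_3 + 1·σ_4 = 6(Δ_3 - Δ_2) = -54
Clamped end conditions give two more equations: 2h_0·σ_0 + h_0·σ_1 = 6(Δ_0 - S'(0)) = 57 and h_3·σ_3 + 2h_3·σ_4 = 6(S'(4) - Δ_3) = 66.
Solving: σ_0 = 2397/56, σ_1 = -801/28, σ_2 = 141/8, σ_3 = -837/28, σ_4 = 2685/56.

-28.6071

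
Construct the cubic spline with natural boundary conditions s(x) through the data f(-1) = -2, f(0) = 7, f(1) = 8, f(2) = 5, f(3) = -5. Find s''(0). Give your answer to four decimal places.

-11.8929

Let σ_i = s''(x_i). Step sizes h_i = 1, 1, 1, 1; slopes of the chords Δ_i = (y_(i+1) - y_i)/h_i = 9, 1, -3, -10.
  1·σ_0 + 4·σ_1 + 1·σ_2 = 6(Δ_1 - Δ_0) = -48
  1·σ_1 + 4·σ_2 + 1·σ_3 = 6(Δ_2 - Δ_1) = -24
  1·σ_2 + 4·σ_3 + 1·σ_4 = 6(Δ_3 - Δ_2) = -42
Natural end conditions: σ_0 = σ_4 = 0.
Solving the tridiagonal system: σ_0 = 0, σ_1 = -333/28, σ_2 = -3/7, σ_3 = -291/28, σ_4 = 0.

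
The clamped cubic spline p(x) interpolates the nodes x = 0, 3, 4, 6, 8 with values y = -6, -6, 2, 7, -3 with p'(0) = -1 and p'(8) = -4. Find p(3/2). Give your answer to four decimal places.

-8.7246

With M_i denoting the second derivative at x_i, h_i = 3, 1, 2, 2, and Δ_i = (y_(i+1) − y_i)/h_i = 0, 8, 5/2, -5:
  3·M_0 + 8·M_1 + 1·M_2 = 6(Δ_1 - Δ_0) = 48
  1·M_1 + 6·M_2 + 2·M_3 = 6(Δ_2 - Δ_1) = -33
  2·M_2 + 8·M_3 + 2·M_4 = 6(Δ_3 - Δ_2) = -45
Clamped end conditions give two more equations: 2h_0·M_0 + h_0·M_1 = 6(Δ_0 - p'(0)) = 6 and h_3·M_3 + 2h_3·M_4 = 6(p'(8) - Δ_3) = 6.
Hence M_0 = -91/32, M_1 = 123/16, M_2 = -159/32, M_3 = -87/16, M_4 = 135/32.
On [0, 3], p(x) = -6 - 1·x - 91/64·x² + 337/576·x³.
With x = 3/2: p(3/2) = -4467/512.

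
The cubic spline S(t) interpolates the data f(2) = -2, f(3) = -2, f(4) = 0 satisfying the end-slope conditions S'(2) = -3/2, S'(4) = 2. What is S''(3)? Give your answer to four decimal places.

With m_i denoting the second derivative at x_i, h_i = 1, 1, and Δ_i = (y_(i+1) − y_i)/h_i = 0, 2:
  1·m_0 + 4·m_1 + 1·m_2 = 6(Δ_1 - Δ_0) = 12
Clamped end conditions give two more equations: 2h_0·m_0 + h_0·m_1 = 6(Δ_0 - S'(2)) = 9 and h_1·m_1 + 2h_1·m_2 = 6(S'(4) - Δ_1) = 0.
Forward elimination and back-substitution give m_0 = 13/4, m_1 = 5/2, m_2 = -5/4.

2.5000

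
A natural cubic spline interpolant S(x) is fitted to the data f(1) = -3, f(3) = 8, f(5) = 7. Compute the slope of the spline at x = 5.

Let σ_i = S''(x_i). Step sizes h_i = 2, 2; slopes of the chords Δ_i = (y_(i+1) - y_i)/h_i = 11/2, -1/2.
  2·σ_0 + 8·σ_1 + 2·σ_2 = 6(Δ_1 - Δ_0) = -36
Natural end conditions: σ_0 = σ_2 = 0.
Forward elimination and back-substitution give σ_0 = 0, σ_1 = -9/2, σ_2 = 0.
On [3, 5], S'(x) = b_1 + 2c_1·(x - 3) + 3d_1·(x - 3)² with b_1 = Δ_1 - h_1(2σ_1 + σ_2)/6 = 5/2, c_1 = σ_1/2 = -9/4, d_1 = (σ_2 - σ_1)/(6h_1) = 3/8. So S'(5) = -2.

-2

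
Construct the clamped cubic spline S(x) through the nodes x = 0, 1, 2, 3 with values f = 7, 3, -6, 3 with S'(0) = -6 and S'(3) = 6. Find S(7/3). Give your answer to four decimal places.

-4.0222

Write σ_i for S''(x_i). With h_i = 1, 1, 1 and divided differences Δ_i = -4, -9, 9, the continuity of S' gives the tridiagonal system
  1·σ_0 + 4·σ_1 + 1·σ_2 = 6(Δ_1 - Δ_0) = -30
  1·σ_1 + 4·σ_2 + 1·σ_3 = 6(Δ_2 - Δ_1) = 108
Clamped end conditions give two more equations: 2h_0·σ_0 + h_0·σ_1 = 6(Δ_0 - S'(0)) = 12 and h_2·σ_2 + 2h_2·σ_3 = 6(S'(3) - Δ_2) = -18.
Solving: σ_0 = 84/5, σ_1 = -108/5, σ_2 = 198/5, σ_3 = -144/5.
On [2, 3], S(x) = -6 + 3/5·(x - 2) + 99/5·(x - 2)² - 57/5·(x - 2)³.
With (x - 2) = 1/3: S(7/3) = -181/45.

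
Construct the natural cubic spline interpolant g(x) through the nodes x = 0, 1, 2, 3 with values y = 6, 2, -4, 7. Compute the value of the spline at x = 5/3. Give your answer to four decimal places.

Let σ_i = g''(x_i). Step sizes h_i = 1, 1, 1; slopes of the chords Δ_i = (y_(i+1) - y_i)/h_i = -4, -6, 11.
  1·σ_0 + 4·σ_1 + 1·σ_2 = 6(Δ_1 - Δ_0) = -12
  1·σ_1 + 4·σ_2 + 1·σ_3 = 6(Δ_2 - Δ_1) = 102
Natural end conditions: σ_0 = σ_3 = 0.
Solving: σ_0 = 0, σ_1 = -10, σ_2 = 28, σ_3 = 0.
On [1, 2], g(x) = 2 - 22/3·(x - 1) - 5·(x - 1)² + 19/3·(x - 1)³.
With (x - 1) = 2/3: g(5/3) = -262/81.

-3.2346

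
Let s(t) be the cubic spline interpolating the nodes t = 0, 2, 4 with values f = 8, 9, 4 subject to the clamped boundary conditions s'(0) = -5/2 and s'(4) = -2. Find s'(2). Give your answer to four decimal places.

-0.3750

With σ_i denoting the second derivative at x_i, h_i = 2, 2, and Δ_i = (y_(i+1) − y_i)/h_i = 1/2, -5/2:
  2·σ_0 + 8·σ_1 + 2·σ_2 = 6(Δ_1 - Δ_0) = -18
Clamped end conditions give two more equations: 2h_0·σ_0 + h_0·σ_1 = 6(Δ_0 - s'(0)) = 18 and h_1·σ_1 + 2h_1·σ_2 = 6(s'(4) - Δ_1) = 3.
Hence σ_0 = 55/8, σ_1 = -19/4, σ_2 = 25/8.
On [2, 4], s'(t) = b_1 + 2c_1·(t - 2) + 3d_1·(t - 2)² with b_1 = Δ_1 - h_1(2σ_1 + σ_2)/6 = -3/8, c_1 = σ_1/2 = -19/8, d_1 = (σ_2 - σ_1)/(6h_1) = 21/32. So s'(2) = -3/8.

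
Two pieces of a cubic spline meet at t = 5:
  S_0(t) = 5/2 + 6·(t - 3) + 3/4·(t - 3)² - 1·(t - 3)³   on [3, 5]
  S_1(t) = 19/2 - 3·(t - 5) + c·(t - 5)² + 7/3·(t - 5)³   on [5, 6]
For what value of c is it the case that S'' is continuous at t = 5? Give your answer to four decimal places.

S_0''(t) = 3/2 - 6·(t - 3), so S_0''(5) = -21/2. On the right, S_1''(5) = 2c, so c = -21/4.

-5.2500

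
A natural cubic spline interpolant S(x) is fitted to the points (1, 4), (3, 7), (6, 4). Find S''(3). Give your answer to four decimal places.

Write M_i for S''(x_i). With h_i = 2, 3 and divided differences Δ_i = 3/2, -1, the continuity of S' gives the tridiagonal system
  2·M_0 + 10·M_1 + 3·M_2 = 6(Δ_1 - Δ_0) = -15
Natural end conditions: M_0 = M_2 = 0.
Solving: M_0 = 0, M_1 = -3/2, M_2 = 0.

-1.5000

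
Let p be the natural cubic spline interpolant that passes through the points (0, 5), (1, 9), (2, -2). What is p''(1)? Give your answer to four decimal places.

-22.5000

Let σ_i = p''(x_i). Step sizes h_i = 1, 1; slopes of the chords Δ_i = (y_(i+1) - y_i)/h_i = 4, -11.
  1·σ_0 + 4·σ_1 + 1·σ_2 = 6(Δ_1 - Δ_0) = -90
Natural end conditions: σ_0 = σ_2 = 0.
Hence σ_0 = 0, σ_1 = -45/2, σ_2 = 0.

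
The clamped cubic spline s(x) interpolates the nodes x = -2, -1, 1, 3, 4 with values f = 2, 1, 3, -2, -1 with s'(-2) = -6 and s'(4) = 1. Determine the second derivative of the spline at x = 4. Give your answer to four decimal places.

-2.6742

With m_i denoting the second derivative at x_i, h_i = 1, 2, 2, 1, and Δ_i = (y_(i+1) − y_i)/h_i = -1, 1, -5/2, 1:
  1·m_0 + 6·m_1 + 2·m_2 = 6(Δ_1 - Δ_0) = 12
  2·m_1 + 8·m_2 + 2·m_3 = 6(Δ_2 - Δ_1) = -21
  2·m_2 + 6·m_3 + 1·m_4 = 6(Δ_3 - Δ_2) = 21
Clamped end conditions give two more equations: 2h_0·m_0 + h_0·m_1 = 6(Δ_0 - s'(-2)) = 30 and h_3·m_3 + 2h_3·m_4 = 6(s'(4) - Δ_3) = 0.
Hence m_0 = 1915/132, m_1 = 65/66, m_2 = -101/24, m_3 = 353/66, m_4 = -353/132.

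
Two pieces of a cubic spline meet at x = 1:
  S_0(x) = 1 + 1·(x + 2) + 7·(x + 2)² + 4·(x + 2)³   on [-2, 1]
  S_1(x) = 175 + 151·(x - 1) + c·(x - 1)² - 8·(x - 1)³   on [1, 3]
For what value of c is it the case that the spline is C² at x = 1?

43

S_0''(x) = 14 + 24·(x + 2), so S_0''(1) = 86. On the right, S_1''(1) = 2c, so c = 43.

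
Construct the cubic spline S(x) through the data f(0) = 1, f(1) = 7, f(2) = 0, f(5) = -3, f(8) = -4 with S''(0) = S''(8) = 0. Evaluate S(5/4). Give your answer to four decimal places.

6.1187

Write M_i for S''(x_i). With h_i = 1, 1, 3, 3 and divided differences Δ_i = 6, -7, -1, -1/3, the continuity of S' gives the tridiagonal system
  1·M_0 + 4·M_1 + 1·M_2 = 6(Δ_1 - Δ_0) = -78
  1·M_1 + 8·M_2 + 3·M_3 = 6(Δ_2 - Δ_1) = 36
  3·M_2 + 12·M_3 + 3·M_4 = 6(Δ_3 - Δ_2) = 4
Natural end conditions: M_0 = M_4 = 0.
Solving: M_0 = 0, M_1 = -1201/56, M_2 = 109/14, M_3 = -271/168, M_4 = 0.
On [1, 2], S(x) = 7 - 193/168·(x - 1) - 1201/112·(x - 1)² + 1637/336·(x - 1)³.
With (x - 1) = 1/4: S(5/4) = 43859/7168.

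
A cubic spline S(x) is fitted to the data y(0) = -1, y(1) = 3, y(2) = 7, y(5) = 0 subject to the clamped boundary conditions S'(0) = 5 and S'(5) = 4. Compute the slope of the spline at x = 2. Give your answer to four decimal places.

With m_i denoting the second derivative at x_i, h_i = 1, 1, 3, and Δ_i = (y_(i+1) − y_i)/h_i = 4, 4, -7/3:
  1·m_0 + 4·m_1 + 1·m_2 = 6(Δ_1 - Δ_0) = 0
  1·m_1 + 8·m_2 + 3·m_3 = 6(Δ_2 - Δ_1) = -38
Clamped end conditions give two more equations: 2h_0·m_0 + h_0·m_1 = 6(Δ_0 - S'(0)) = -6 and h_2·m_2 + 2h_2·m_3 = 6(S'(5) - Δ_2) = 38.
Hence m_0 = -138/29, m_1 = 102/29, m_2 = -270/29, m_3 = 956/87.
On [2, 5], S'(x) = b_2 + 2c_2·(x - 2) + 3d_2·(x - 2)² with b_2 = Δ_2 - h_2(2m_2 + m_3)/6 = 43/29, c_2 = m_2/2 = -135/29, d_2 = (m_3 - m_2)/(6h_2) = 883/783. So S'(2) = 43/29.

1.4828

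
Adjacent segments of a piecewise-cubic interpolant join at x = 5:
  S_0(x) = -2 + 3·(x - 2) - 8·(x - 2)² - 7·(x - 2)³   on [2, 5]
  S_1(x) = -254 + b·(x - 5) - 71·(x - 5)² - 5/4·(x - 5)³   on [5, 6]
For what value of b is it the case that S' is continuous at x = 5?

-234

S_0'(x) = 3 - 16·(x - 2) - 21·(x - 2)², so S_0'(5) = -234. On the right, S_1'(5) = b, so b = -234.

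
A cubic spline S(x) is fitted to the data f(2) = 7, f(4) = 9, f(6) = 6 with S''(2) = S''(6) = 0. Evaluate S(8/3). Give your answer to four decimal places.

Let σ_i = S''(x_i). Step sizes h_i = 2, 2; slopes of the chords Δ_i = (y_(i+1) - y_i)/h_i = 1, -3/2.
  2·σ_0 + 8·σ_1 + 2·σ_2 = 6(Δ_1 - Δ_0) = -15
Natural end conditions: σ_0 = σ_2 = 0.
Hence σ_0 = 0, σ_1 = -15/8, σ_2 = 0.
On [2, 4], S(x) = 7 + 13/8·(x - 2) + 0·(x - 2)² - 5/32·(x - 2)³.
With (x - 2) = 2/3: S(8/3) = 217/27.

8.0370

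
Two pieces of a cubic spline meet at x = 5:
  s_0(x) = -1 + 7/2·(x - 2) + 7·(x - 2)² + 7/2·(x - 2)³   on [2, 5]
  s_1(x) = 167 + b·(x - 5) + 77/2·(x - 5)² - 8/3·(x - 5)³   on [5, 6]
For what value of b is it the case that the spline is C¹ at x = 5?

s_0'(x) = 7/2 + 14·(x - 2) + 21/2·(x - 2)², so s_0'(5) = 140. On the right, s_1'(5) = b, so b = 140.

140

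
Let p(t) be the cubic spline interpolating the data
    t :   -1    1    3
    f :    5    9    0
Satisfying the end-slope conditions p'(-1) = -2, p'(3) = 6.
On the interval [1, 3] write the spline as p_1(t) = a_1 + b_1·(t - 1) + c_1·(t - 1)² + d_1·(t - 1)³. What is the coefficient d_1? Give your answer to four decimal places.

Write m_i for p''(x_i). With h_i = 2, 2 and divided differences Δ_i = 2, -9/2, the continuity of p' gives the tridiagonal system
  2·m_0 + 8·m_1 + 2·m_2 = 6(Δ_1 - Δ_0) = -39
Clamped end conditions give two more equations: 2h_0·m_0 + h_0·m_1 = 6(Δ_0 - p'(-1)) = 24 and h_1·m_1 + 2h_1·m_2 = 6(p'(3) - Δ_1) = 63.
Solving: m_0 = 103/8, m_1 = -55/4, m_2 = 181/8.
On [1, 3], with p_1(t) = a_1 + b_1·(t - 1) + c_1·(t - 1)² + d_1·(t - 1)³: c_1 = m_1/2 = -55/8, d_1 = (m_2 - m_1)/(6h_1) = 97/32, b_1 = Δ_1 - h_1(2m_1 + m_2)/6 = -23/8.

3.0313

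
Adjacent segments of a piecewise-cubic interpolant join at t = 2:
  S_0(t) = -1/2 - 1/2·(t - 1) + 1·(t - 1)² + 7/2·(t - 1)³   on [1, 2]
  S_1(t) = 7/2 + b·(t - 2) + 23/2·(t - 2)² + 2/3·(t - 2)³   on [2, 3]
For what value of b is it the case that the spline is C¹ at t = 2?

12

S_0'(t) = -1/2 + 2·(t - 1) + 21/2·(t - 1)², so S_0'(2) = 12. On the right, S_1'(2) = b, so b = 12.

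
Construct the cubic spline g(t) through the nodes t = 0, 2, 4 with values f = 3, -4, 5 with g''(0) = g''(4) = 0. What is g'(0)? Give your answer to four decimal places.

Let M_i = g''(x_i). Step sizes h_i = 2, 2; slopes of the chords Δ_i = (y_(i+1) - y_i)/h_i = -7/2, 9/2.
  2·M_0 + 8·M_1 + 2·M_2 = 6(Δ_1 - Δ_0) = 48
Natural end conditions: M_0 = M_2 = 0.
Forward elimination and back-substitution give M_0 = 0, M_1 = 6, M_2 = 0.
On [0, 2], g'(t) = b_0 + 2c_0·t + 3d_0·t² with b_0 = Δ_0 - h_0(2M_0 + M_1)/6 = -11/2, c_0 = M_0/2 = 0, d_0 = (M_1 - M_0)/(6h_0) = 1/2. So g'(0) = -11/2.

-5.5000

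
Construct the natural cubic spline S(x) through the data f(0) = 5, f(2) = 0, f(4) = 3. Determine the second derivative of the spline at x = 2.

3

Let M_i = S''(x_i). Step sizes h_i = 2, 2; slopes of the chords Δ_i = (y_(i+1) - y_i)/h_i = -5/2, 3/2.
  2·M_0 + 8·M_1 + 2·M_2 = 6(Δ_1 - Δ_0) = 24
Natural end conditions: M_0 = M_2 = 0.
Hence M_0 = 0, M_1 = 3, M_2 = 0.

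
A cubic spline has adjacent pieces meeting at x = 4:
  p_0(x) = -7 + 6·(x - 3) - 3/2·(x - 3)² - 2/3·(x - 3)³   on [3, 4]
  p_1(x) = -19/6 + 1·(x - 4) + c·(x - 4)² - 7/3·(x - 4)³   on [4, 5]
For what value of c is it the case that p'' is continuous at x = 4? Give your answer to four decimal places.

-3.5000

p_0''(x) = -3 - 4·(x - 3), so p_0''(4) = -7. On the right, p_1''(4) = 2c, so c = -7/2.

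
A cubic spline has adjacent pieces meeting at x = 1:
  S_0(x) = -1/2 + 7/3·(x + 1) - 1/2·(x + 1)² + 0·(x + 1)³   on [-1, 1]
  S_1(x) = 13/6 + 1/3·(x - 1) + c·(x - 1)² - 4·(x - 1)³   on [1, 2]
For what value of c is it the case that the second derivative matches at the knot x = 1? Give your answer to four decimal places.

-0.5000

S_0''(x) = -1 + 0·(x + 1), so S_0''(1) = -1. On the right, S_1''(1) = 2c, so c = -1/2.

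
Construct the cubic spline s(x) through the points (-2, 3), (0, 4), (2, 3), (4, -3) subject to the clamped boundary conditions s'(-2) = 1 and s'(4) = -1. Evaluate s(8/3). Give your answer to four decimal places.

0.8617

Write m_i for s''(x_i). With h_i = 2, 2, 2 and divided differences Δ_i = 1/2, -1/2, -3, the continuity of s' gives the tridiagonal system
  2·m_0 + 8·m_1 + 2·m_2 = 6(Δ_1 - Δ_0) = -6
  2·m_1 + 8·m_2 + 2·m_3 = 6(Δ_2 - Δ_1) = -15
Clamped end conditions give two more equations: 2h_0·m_0 + h_0·m_1 = 6(Δ_0 - s'(-2)) = -3 and h_2·m_2 + 2h_2·m_3 = 6(s'(4) - Δ_2) = 12.
Hence m_0 = -13/15, m_1 = 7/30, m_2 = -46/15, m_3 = 68/15.
On [2, 4], s(x) = 3 - 37/15·(x - 2) - 23/15·(x - 2)² + 19/30·(x - 2)³.
With (x - 2) = 2/3: s(8/3) = 349/405.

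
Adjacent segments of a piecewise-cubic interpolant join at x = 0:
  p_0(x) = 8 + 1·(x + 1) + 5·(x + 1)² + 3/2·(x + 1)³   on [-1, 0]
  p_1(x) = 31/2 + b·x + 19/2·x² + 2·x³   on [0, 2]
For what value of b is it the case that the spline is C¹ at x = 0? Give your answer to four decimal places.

p_0'(x) = 1 + 10·(x + 1) + 9/2·(x + 1)², so p_0'(0) = 31/2. On the right, p_1'(0) = b, so b = 31/2.

15.5000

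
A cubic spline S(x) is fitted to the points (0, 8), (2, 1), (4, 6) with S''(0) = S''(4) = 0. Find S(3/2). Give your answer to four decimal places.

With M_i denoting the second derivative at x_i, h_i = 2, 2, and Δ_i = (y_(i+1) − y_i)/h_i = -7/2, 5/2:
  2·M_0 + 8·M_1 + 2·M_2 = 6(Δ_1 - Δ_0) = 36
Natural end conditions: M_0 = M_2 = 0.
Solving: M_0 = 0, M_1 = 9/2, M_2 = 0.
On [0, 2], S(x) = 8 - 5·x + 0·x² + 3/8·x³.
With x = 3/2: S(3/2) = 113/64.

1.7656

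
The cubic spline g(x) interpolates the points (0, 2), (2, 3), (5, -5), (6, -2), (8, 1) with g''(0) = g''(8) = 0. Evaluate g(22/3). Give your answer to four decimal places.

Write m_i for g''(x_i). With h_i = 2, 3, 1, 2 and divided differences Δ_i = 1/2, -8/3, 3, 3/2, the continuity of g' gives the tridiagonal system
  2·m_0 + 10·m_1 + 3·m_2 = 6(Δ_1 - Δ_0) = -19
  3·m_1 + 8·m_2 + 1·m_3 = 6(Δ_2 - Δ_1) = 34
  1·m_2 + 6·m_3 + 2·m_4 = 6(Δ_3 - Δ_2) = -9
Natural end conditions: m_0 = m_4 = 0.
Solving the tridiagonal system: m_0 = 0, m_1 = -383/104, m_2 = 309/52, m_3 = -259/104, m_4 = 0.
On [6, 8], g(x) = -2 + 493/156·(x - 6) - 259/208·(x - 6)² + 259/1248·(x - 6)³.
With (x - 6) = 4/3: g(22/3) = 518/1053.

0.4919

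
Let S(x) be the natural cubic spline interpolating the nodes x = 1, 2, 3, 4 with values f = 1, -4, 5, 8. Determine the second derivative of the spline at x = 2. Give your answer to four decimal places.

Put σ_i = S'' at the i-th knot. Here h = (1, 1, 1) and Δ = (-5, 9, 3), so the interior equations h_(i-1)·σ_(i-1) + 2(h_(i-1)+h_i)·σ_i + h_i·σ_(i+1) = 6(Δ_i − Δ_(i-1)) read
  1·σ_0 + 4·σ_1 + 1·σ_2 = 6(Δ_1 - Δ_0) = 84
  1·σ_1 + 4·σ_2 + 1·σ_3 = 6(Δ_2 - Δ_1) = -36
Natural end conditions: σ_0 = σ_3 = 0.
Solving the tridiagonal system: σ_0 = 0, σ_1 = 124/5, σ_2 = -76/5, σ_3 = 0.

24.8000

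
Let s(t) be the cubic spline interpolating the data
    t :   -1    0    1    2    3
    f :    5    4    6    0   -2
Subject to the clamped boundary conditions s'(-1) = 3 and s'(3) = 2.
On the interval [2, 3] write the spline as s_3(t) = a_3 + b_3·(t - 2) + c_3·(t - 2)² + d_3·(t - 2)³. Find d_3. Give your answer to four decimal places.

Write σ_i for s''(x_i). With h_i = 1, 1, 1, 1 and divided differences Δ_i = -1, 2, -6, -2, the continuity of s' gives the tridiagonal system
  1·σ_0 + 4·σ_1 + 1·σ_2 = 6(Δ_1 - Δ_0) = 18
  1·σ_1 + 4·σ_2 + 1·σ_3 = 6(Δ_2 - Δ_1) = -48
  1·σ_2 + 4·σ_3 + 1·σ_4 = 6(Δ_3 - Δ_2) = 24
Clamped end conditions give two more equations: 2h_0·σ_0 + h_0·σ_1 = 6(Δ_0 - s'(-1)) = -24 and h_3·σ_3 + 2h_3·σ_4 = 6(s'(3) - Δ_3) = 24.
Solving: σ_0 = -263/14, σ_1 = 95/7, σ_2 = -35/2, σ_3 = 59/7, σ_4 = 109/14.
On [2, 3], with s_3(t) = a_3 + b_3·(t - 2) + c_3·(t - 2)² + d_3·(t - 2)³: c_3 = σ_3/2 = 59/14, d_3 = (σ_4 - σ_3)/(6h_3) = -3/28, b_3 = Δ_3 - h_3(2σ_3 + σ_4)/6 = -171/28.

-0.1071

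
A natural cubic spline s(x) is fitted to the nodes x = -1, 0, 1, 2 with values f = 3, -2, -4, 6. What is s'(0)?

-5

Put M_i = s'' at the i-th knot. Here h = (1, 1, 1) and Δ = (-5, -2, 10), so the interior equations h_(i-1)·M_(i-1) + 2(h_(i-1)+h_i)·M_i + h_i·M_(i+1) = 6(Δ_i − Δ_(i-1)) read
  1·M_0 + 4·M_1 + 1·M_2 = 6(Δ_1 - Δ_0) = 18
  1·M_1 + 4·M_2 + 1·M_3 = 6(Δ_2 - Δ_1) = 72
Natural end conditions: M_0 = M_3 = 0.
Solving: M_0 = 0, M_1 = 0, M_2 = 18, M_3 = 0.
On [0, 1], s'(x) = b_1 + 2c_1·x + 3d_1·x² with b_1 = Δ_1 - h_1(2M_1 + M_2)/6 = -5, c_1 = M_1/2 = 0, d_1 = (M_2 - M_1)/(6h_1) = 3. So s'(0) = -5.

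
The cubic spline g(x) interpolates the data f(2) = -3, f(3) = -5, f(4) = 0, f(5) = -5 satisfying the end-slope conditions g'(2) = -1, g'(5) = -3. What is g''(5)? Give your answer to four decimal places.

Let M_i = g''(x_i). Step sizes h_i = 1, 1, 1; slopes of the chords Δ_i = (y_(i+1) - y_i)/h_i = -2, 5, -5.
  1·M_0 + 4·M_1 + 1·M_2 = 6(Δ_1 - Δ_0) = 42
  1·M_1 + 4·M_2 + 1·M_3 = 6(Δ_2 - Δ_1) = -60
Clamped end conditions give two more equations: 2h_0·M_0 + h_0·M_1 = 6(Δ_0 - g'(2)) = -6 and h_2·M_2 + 2h_2·M_3 = 6(g'(5) - Δ_2) = 12.
Hence M_0 = -194/15, M_1 = 298/15, M_2 = -368/15, M_3 = 274/15.

18.2667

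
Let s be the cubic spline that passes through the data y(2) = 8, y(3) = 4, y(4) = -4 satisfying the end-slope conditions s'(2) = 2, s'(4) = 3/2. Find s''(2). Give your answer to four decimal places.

With m_i denoting the second derivative at x_i, h_i = 1, 1, and Δ_i = (y_(i+1) − y_i)/h_i = -4, -8:
  1·m_0 + 4·m_1 + 1·m_2 = 6(Δ_1 - Δ_0) = -24
Clamped end conditions give two more equations: 2h_0·m_0 + h_0·m_1 = 6(Δ_0 - s'(2)) = -36 and h_1·m_1 + 2h_1·m_2 = 6(s'(4) - Δ_1) = 57.
Solving the tridiagonal system: m_0 = -49/4, m_1 = -23/2, m_2 = 137/4.

-12.2500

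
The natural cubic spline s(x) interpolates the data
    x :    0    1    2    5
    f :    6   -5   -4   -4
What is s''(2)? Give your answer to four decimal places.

-3.0968

Let M_i = s''(x_i). Step sizes h_i = 1, 1, 3; slopes of the chords Δ_i = (y_(i+1) - y_i)/h_i = -11, 1, 0.
  1·M_0 + 4·M_1 + 1·M_2 = 6(Δ_1 - Δ_0) = 72
  1·M_1 + 8·M_2 + 3·M_3 = 6(Δ_2 - Δ_1) = -6
Natural end conditions: M_0 = M_3 = 0.
Solving: M_0 = 0, M_1 = 582/31, M_2 = -96/31, M_3 = 0.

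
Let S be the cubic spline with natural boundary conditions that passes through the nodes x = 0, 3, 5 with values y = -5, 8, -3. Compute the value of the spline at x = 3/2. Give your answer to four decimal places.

Write M_i for S''(x_i). With h_i = 3, 2 and divided differences Δ_i = 13/3, -11/2, the continuity of S' gives the tridiagonal system
  3·M_0 + 10·M_1 + 2·M_2 = 6(Δ_1 - Δ_0) = -59
Natural end conditions: M_0 = M_2 = 0.
Hence M_0 = 0, M_1 = -59/10, M_2 = 0.
On [0, 3], S(x) = -5 + 437/60·x + 0·x² - 59/180·x³.
With x = 3/2: S(3/2) = 771/160.

4.8188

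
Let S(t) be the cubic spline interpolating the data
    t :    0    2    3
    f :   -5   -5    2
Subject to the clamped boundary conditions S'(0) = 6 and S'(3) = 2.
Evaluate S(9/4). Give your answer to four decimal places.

With m_i denoting the second derivative at x_i, h_i = 2, 1, and Δ_i = (y_(i+1) − y_i)/h_i = 0, 7:
  2·m_0 + 6·m_1 + 1·m_2 = 6(Δ_1 - Δ_0) = 42
Clamped end conditions give two more equations: 2h_0·m_0 + h_0·m_1 = 6(Δ_0 - S'(0)) = -36 and h_1·m_1 + 2h_1·m_2 = 6(S'(3) - Δ_1) = -30.
Solving the tridiagonal system: m_0 = -52/3, m_1 = 50/3, m_2 = -70/3.
On [2, 3], S(t) = -5 + 16/3·(t - 2) + 25/3·(t - 2)² - 20/3·(t - 2)³.
With (t - 2) = 1/4: S(9/4) = -13/4.

-3.2500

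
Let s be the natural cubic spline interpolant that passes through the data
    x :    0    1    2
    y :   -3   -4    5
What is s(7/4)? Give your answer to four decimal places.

2.1641

Put M_i = s'' at the i-th knot. Here h = (1, 1) and Δ = (-1, 9), so the interior equations h_(i-1)·M_(i-1) + 2(h_(i-1)+h_i)·M_i + h_i·M_(i+1) = 6(Δ_i − Δ_(i-1)) read
  1·M_0 + 4·M_1 + 1·M_2 = 6(Δ_1 - Δ_0) = 60
Natural end conditions: M_0 = M_2 = 0.
Solving: M_0 = 0, M_1 = 15, M_2 = 0.
On [1, 2], s(x) = -4 + 4·(x - 1) + 15/2·(x - 1)² - 5/2·(x - 1)³.
With (x - 1) = 3/4: s(7/4) = 277/128.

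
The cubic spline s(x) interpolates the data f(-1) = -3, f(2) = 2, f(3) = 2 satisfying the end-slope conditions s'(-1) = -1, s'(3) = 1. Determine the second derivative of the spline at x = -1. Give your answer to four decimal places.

4.4167

Put m_i = s'' at the i-th knot. Here h = (3, 1) and Δ = (5/3, 0), so the interior equations h_(i-1)·m_(i-1) + 2(h_(i-1)+h_i)·m_i + h_i·m_(i+1) = 6(Δ_i − Δ_(i-1)) read
  3·m_0 + 8·m_1 + 1·m_2 = 6(Δ_1 - Δ_0) = -10
Clamped end conditions give two more equations: 2h_0·m_0 + h_0·m_1 = 6(Δ_0 - s'(-1)) = 16 and h_1·m_1 + 2h_1·m_2 = 6(s'(3) - Δ_1) = 6.
Solving: m_0 = 53/12, m_1 = -7/2, m_2 = 19/4.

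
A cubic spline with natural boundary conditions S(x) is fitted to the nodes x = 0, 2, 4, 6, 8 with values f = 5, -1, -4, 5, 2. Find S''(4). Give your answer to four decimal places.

With σ_i denoting the second derivative at x_i, h_i = 2, 2, 2, 2, and Δ_i = (y_(i+1) − y_i)/h_i = -3, -3/2, 9/2, -3/2:
  2·σ_0 + 8·σ_1 + 2·σ_2 = 6(Δ_1 - Δ_0) = 9
  2·σ_1 + 8·σ_2 + 2·σ_3 = 6(Δ_2 - Δ_1) = 36
  2·σ_2 + 8·σ_3 + 2·σ_4 = 6(Δ_3 - Δ_2) = -36
Natural end conditions: σ_0 = σ_4 = 0.
Solving: σ_0 = 0, σ_1 = -45/112, σ_2 = 171/28, σ_3 = -675/112, σ_4 = 0.

6.1071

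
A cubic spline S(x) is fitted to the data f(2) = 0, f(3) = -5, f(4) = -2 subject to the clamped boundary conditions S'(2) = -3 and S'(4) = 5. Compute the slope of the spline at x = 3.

Write M_i for S''(x_i). With h_i = 1, 1 and divided differences Δ_i = -5, 3, the continuity of S' gives the tridiagonal system
  1·M_0 + 4·M_1 + 1·M_2 = 6(Δ_1 - Δ_0) = 48
Clamped end conditions give two more equations: 2h_0·M_0 + h_0·M_1 = 6(Δ_0 - S'(2)) = -12 and h_1·M_1 + 2h_1·M_2 = 6(S'(4) - Δ_1) = 12.
Solving the tridiagonal system: M_0 = -14, M_1 = 16, M_2 = -2.
On [3, 4], S'(x) = b_1 + 2c_1·(x - 3) + 3d_1·(x - 3)² with b_1 = Δ_1 - h_1(2M_1 + M_2)/6 = -2, c_1 = M_1/2 = 8, d_1 = (M_2 - M_1)/(6h_1) = -3. So S'(3) = -2.

-2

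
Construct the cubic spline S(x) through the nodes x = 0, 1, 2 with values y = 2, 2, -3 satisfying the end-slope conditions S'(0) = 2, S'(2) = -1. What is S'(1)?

-4

Write M_i for S''(x_i). With h_i = 1, 1 and divided differences Δ_i = 0, -5, the continuity of S' gives the tridiagonal system
  1·M_0 + 4·M_1 + 1·M_2 = 6(Δ_1 - Δ_0) = -30
Clamped end conditions give two more equations: 2h_0·M_0 + h_0·M_1 = 6(Δ_0 - S'(0)) = -12 and h_1·M_1 + 2h_1·M_2 = 6(S'(2) - Δ_1) = 24.
Solving the tridiagonal system: M_0 = 0, M_1 = -12, M_2 = 18.
On [1, 2], S'(x) = b_1 + 2c_1·(x - 1) + 3d_1·(x - 1)² with b_1 = Δ_1 - h_1(2M_1 + M_2)/6 = -4, c_1 = M_1/2 = -6, d_1 = (M_2 - M_1)/(6h_1) = 5. So S'(1) = -4.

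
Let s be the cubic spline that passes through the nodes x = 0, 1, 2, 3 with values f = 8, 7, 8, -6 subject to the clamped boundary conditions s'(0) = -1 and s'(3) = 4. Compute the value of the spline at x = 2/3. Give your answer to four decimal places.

6.7210

Write M_i for s''(x_i). With h_i = 1, 1, 1 and divided differences Δ_i = -1, 1, -14, the continuity of s' gives the tridiagonal system
  1·M_0 + 4·M_1 + 1·M_2 = 6(Δ_1 - Δ_0) = 12
  1·M_1 + 4·M_2 + 1·M_3 = 6(Δ_2 - Δ_1) = -90
Clamped end conditions give two more equations: 2h_0·M_0 + h_0·M_1 = 6(Δ_0 - s'(0)) = 0 and h_2·M_2 + 2h_2·M_3 = 6(s'(3) - Δ_2) = 108.
Hence M_0 = -124/15, M_1 = 248/15, M_2 = -688/15, M_3 = 1154/15.
On [0, 1], s(x) = 8 - 1·x - 62/15·x² + 62/15·x³.
With x = 2/3: s(2/3) = 2722/405.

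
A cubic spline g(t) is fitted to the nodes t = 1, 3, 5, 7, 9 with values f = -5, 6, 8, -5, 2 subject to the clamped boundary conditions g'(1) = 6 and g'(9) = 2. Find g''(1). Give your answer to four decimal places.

Put M_i = g'' at the i-th knot. Here h = (2, 2, 2, 2) and Δ = (11/2, 1, -13/2, 7/2), so the interior equations h_(i-1)·M_(i-1) + 2(h_(i-1)+h_i)·M_i + h_i·M_(i+1) = 6(Δ_i − Δ_(i-1)) read
  2·M_0 + 8·M_1 + 2·M_2 = 6(Δ_1 - Δ_0) = -27
  2·M_1 + 8·M_2 + 2·M_3 = 6(Δ_2 - Δ_1) = -45
  2·M_2 + 8·M_3 + 2·M_4 = 6(Δ_3 - Δ_2) = 60
Clamped end conditions give two more equations: 2h_0·M_0 + h_0·M_1 = 6(Δ_0 - g'(1)) = -3 and h_3·M_3 + 2h_3·M_4 = 6(g'(9) - Δ_3) = -9.
Forward elimination and back-substitution give M_0 = -11/112, M_1 = -73/56, M_2 = -131/16, M_3 = 647/56, M_4 = -899/112.

-0.0982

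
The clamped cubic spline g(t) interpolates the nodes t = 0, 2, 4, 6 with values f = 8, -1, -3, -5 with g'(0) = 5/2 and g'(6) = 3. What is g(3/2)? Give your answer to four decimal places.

Write M_i for g''(x_i). With h_i = 2, 2, 2 and divided differences Δ_i = -9/2, -1, -1, the continuity of g' gives the tridiagonal system
  2·M_0 + 8·M_1 + 2·M_2 = 6(Δ_1 - Δ_0) = 21
  2·M_1 + 8·M_2 + 2·M_3 = 6(Δ_2 - Δ_1) = 0
Clamped end conditions give two more equations: 2h_0·M_0 + h_0·M_1 = 6(Δ_0 - g'(0)) = -42 and h_2·M_2 + 2h_2·M_3 = 6(g'(6) - Δ_2) = 24.
Hence M_0 = -421/30, M_1 = 106/15, M_2 = -56/15, M_3 = 118/15.
On [0, 2], g(t) = 8 + 5/2·t - 421/60·t² + 211/120·t³.
With t = 3/2: g(3/2) = 607/320.

1.8969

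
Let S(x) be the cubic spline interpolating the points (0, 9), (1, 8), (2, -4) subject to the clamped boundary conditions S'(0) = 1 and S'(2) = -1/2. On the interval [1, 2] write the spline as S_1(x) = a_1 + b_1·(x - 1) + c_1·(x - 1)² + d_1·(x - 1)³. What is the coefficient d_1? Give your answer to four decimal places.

13.6250

Write M_i for S''(x_i). With h_i = 1, 1 and divided differences Δ_i = -1, -12, the continuity of S' gives the tridiagonal system
  1·M_0 + 4·M_1 + 1·M_2 = 6(Δ_1 - Δ_0) = -66
Clamped end conditions give two more equations: 2h_0·M_0 + h_0·M_1 = 6(Δ_0 - S'(0)) = -12 and h_1·M_1 + 2h_1·M_2 = 6(S'(2) - Δ_1) = 69.
Forward elimination and back-substitution give M_0 = 39/4, M_1 = -63/2, M_2 = 201/4.
On [1, 2], with S_1(x) = a_1 + b_1·(x - 1) + c_1·(x - 1)² + d_1·(x - 1)³: c_1 = M_1/2 = -63/4, d_1 = (M_2 - M_1)/(6h_1) = 109/8, b_1 = Δ_1 - h_1(2M_1 + M_2)/6 = -79/8.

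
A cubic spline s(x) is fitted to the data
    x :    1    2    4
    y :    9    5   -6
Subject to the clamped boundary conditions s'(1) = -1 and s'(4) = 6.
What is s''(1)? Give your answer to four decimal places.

-5.1667

Put m_i = s'' at the i-th knot. Here h = (1, 2) and Δ = (-4, -11/2), so the interior equations h_(i-1)·m_(i-1) + 2(h_(i-1)+h_i)·m_i + h_i·m_(i+1) = 6(Δ_i − Δ_(i-1)) read
  1·m_0 + 6·m_1 + 2·m_2 = 6(Δ_1 - Δ_0) = -9
Clamped end conditions give two more equations: 2h_0·m_0 + h_0·m_1 = 6(Δ_0 - s'(1)) = -18 and h_1·m_1 + 2h_1·m_2 = 6(s'(4) - Δ_1) = 69.
Solving: m_0 = -31/6, m_1 = -23/3, m_2 = 253/12.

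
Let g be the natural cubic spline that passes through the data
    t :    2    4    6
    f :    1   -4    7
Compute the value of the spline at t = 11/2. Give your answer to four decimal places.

With m_i denoting the second derivative at x_i, h_i = 2, 2, and Δ_i = (y_(i+1) − y_i)/h_i = -5/2, 11/2:
  2·m_0 + 8·m_1 + 2·m_2 = 6(Δ_1 - Δ_0) = 48
Natural end conditions: m_0 = m_2 = 0.
Solving: m_0 = 0, m_1 = 6, m_2 = 0.
On [4, 6], g(t) = -4 + 3/2·(t - 4) + 3·(t - 4)² - 1/2·(t - 4)³.
With (t - 4) = 3/2: g(11/2) = 53/16.

3.3125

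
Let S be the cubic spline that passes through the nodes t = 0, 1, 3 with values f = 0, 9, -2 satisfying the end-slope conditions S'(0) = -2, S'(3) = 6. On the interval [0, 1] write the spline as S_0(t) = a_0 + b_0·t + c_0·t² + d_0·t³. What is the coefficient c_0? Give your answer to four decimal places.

25.0833

Write M_i for S''(x_i). With h_i = 1, 2 and divided differences Δ_i = 9, -11/2, the continuity of S' gives the tridiagonal system
  1·M_0 + 6·M_1 + 2·M_2 = 6(Δ_1 - Δ_0) = -87
Clamped end conditions give two more equations: 2h_0·M_0 + h_0·M_1 = 6(Δ_0 - S'(0)) = 66 and h_1·M_1 + 2h_1·M_2 = 6(S'(3) - Δ_1) = 69.
Forward elimination and back-substitution give M_0 = 301/6, M_1 = -103/3, M_2 = 413/12.
On [0, 1], with S_0(t) = a_0 + b_0·t + c_0·t² + d_0·t³: c_0 = M_0/2 = 301/12, d_0 = (M_1 - M_0)/(6h_0) = -169/12, b_0 = Δ_0 - h_0(2M_0 + M_1)/6 = -2.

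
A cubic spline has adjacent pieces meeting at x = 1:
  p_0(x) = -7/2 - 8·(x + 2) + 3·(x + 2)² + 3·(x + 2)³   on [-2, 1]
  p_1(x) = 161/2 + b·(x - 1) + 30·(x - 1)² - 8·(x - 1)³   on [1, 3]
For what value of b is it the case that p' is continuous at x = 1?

p_0'(x) = -8 + 6·(x + 2) + 9·(x + 2)², so p_0'(1) = 91. On the right, p_1'(1) = b, so b = 91.

91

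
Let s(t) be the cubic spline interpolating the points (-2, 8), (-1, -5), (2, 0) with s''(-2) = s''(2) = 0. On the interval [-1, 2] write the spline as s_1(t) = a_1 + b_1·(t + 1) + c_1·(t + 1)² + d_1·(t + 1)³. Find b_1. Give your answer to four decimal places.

Write σ_i for s''(x_i). With h_i = 1, 3 and divided differences Δ_i = -13, 5/3, the continuity of s' gives the tridiagonal system
  1·σ_0 + 8·σ_1 + 3·σ_2 = 6(Δ_1 - Δ_0) = 88
Natural end conditions: σ_0 = σ_2 = 0.
Forward elimination and back-substitution give σ_0 = 0, σ_1 = 11, σ_2 = 0.
On [-1, 2], with s_1(t) = a_1 + b_1·(t + 1) + c_1·(t + 1)² + d_1·(t + 1)³: c_1 = σ_1/2 = 11/2, d_1 = (σ_2 - σ_1)/(6h_1) = -11/18, b_1 = Δ_1 - h_1(2σ_1 + σ_2)/6 = -28/3.

-9.3333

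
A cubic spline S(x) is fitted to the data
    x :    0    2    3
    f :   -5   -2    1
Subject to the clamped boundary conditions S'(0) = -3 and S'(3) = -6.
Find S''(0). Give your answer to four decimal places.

Let M_i = S''(x_i). Step sizes h_i = 2, 1; slopes of the chords Δ_i = (y_(i+1) - y_i)/h_i = 3/2, 3.
  2·M_0 + 6·M_1 + 1·M_2 = 6(Δ_1 - Δ_0) = 9
Clamped end conditions give two more equations: 2h_0·M_0 + h_0·M_1 = 6(Δ_0 - S'(0)) = 27 and h_1·M_1 + 2h_1·M_2 = 6(S'(3) - Δ_1) = -54.
Hence M_0 = 17/4, M_1 = 5, M_2 = -59/2.

4.2500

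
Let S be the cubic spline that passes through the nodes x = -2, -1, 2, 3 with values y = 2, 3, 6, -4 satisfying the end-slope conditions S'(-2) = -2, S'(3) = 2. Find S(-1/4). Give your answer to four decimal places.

Write σ_i for S''(x_i). With h_i = 1, 3, 1 and divided differences Δ_i = 1, 1, -10, the continuity of S' gives the tridiagonal system
  1·σ_0 + 8·σ_1 + 3·σ_2 = 6(Δ_1 - Δ_0) = 0
  3·σ_1 + 8·σ_2 + 1·σ_3 = 6(Δ_2 - Δ_1) = -66
Clamped end conditions give two more equations: 2h_0·σ_0 + h_0·σ_1 = 6(Δ_0 - S'(-2)) = 18 and h_2·σ_2 + 2h_2·σ_3 = 6(S'(3) - Δ_2) = 72.
Forward elimination and back-substitution give σ_0 = 136/21, σ_1 = 106/21, σ_2 = -328/21, σ_3 = 920/21.
On [-1, 2], S(x) = 3 + 79/21·(x + 1) + 53/21·(x + 1)² - 31/27·(x + 1)³.
With (x + 1) = 3/4: S(-1/4) = 3027/448.

6.7567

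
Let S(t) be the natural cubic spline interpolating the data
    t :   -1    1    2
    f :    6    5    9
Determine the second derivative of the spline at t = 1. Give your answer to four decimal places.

4.5000

With σ_i denoting the second derivative at x_i, h_i = 2, 1, and Δ_i = (y_(i+1) − y_i)/h_i = -1/2, 4:
  2·σ_0 + 6·σ_1 + 1·σ_2 = 6(Δ_1 - Δ_0) = 27
Natural end conditions: σ_0 = σ_2 = 0.
Forward elimination and back-substitution give σ_0 = 0, σ_1 = 9/2, σ_2 = 0.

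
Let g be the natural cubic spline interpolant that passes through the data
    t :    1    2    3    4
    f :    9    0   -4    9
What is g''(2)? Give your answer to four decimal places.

Write M_i for g''(x_i). With h_i = 1, 1, 1 and divided differences Δ_i = -9, -4, 13, the continuity of g' gives the tridiagonal system
  1·M_0 + 4·M_1 + 1·M_2 = 6(Δ_1 - Δ_0) = 30
  1·M_1 + 4·M_2 + 1·M_3 = 6(Δ_2 - Δ_1) = 102
Natural end conditions: M_0 = M_3 = 0.
Solving: M_0 = 0, M_1 = 6/5, M_2 = 126/5, M_3 = 0.

1.2000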